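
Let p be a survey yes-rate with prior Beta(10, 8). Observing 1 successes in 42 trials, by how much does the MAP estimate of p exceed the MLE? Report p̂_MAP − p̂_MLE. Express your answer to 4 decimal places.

MAP − MLE = 0.1486

Posterior is Beta(11, 49); MAP = (11−1)/(60−2) = 10/58 ≈ 0.17241.
MLE ignores the prior: p̂_MLE = k/n = 1/42 ≈ 0.02381.
Difference = 10/58 − 1/42 = 181/1218 ≈ 0.1486.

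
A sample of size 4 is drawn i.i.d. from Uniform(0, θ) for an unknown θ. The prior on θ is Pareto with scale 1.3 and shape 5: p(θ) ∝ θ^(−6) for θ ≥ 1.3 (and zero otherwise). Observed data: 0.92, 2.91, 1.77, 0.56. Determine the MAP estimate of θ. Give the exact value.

θ̂_MAP = 2.91

The Uniform(0, θ) likelihood is θ^(−n) for θ ≥ max(xᵢ), zero otherwise. Here max(xᵢ) = 2.91.
Posterior ∝ θ^(−6) · θ^(−4) = θ^(−10) on θ ≥ max(1.3, 2.91) = 2.91.
This density is strictly decreasing in θ, so the posterior mode lies at the lower boundary of the support.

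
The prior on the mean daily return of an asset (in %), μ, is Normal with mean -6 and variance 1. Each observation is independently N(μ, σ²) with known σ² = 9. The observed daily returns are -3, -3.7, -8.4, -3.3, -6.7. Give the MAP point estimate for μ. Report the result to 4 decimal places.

n = 5; x̄ = ((-3) + (-3.7) + (-8.4) + (-3.3) + (-6.7))/5 = -25.1/5 = -5.02.
For a Normal prior and Normal likelihood with known variance, the posterior is Normal; its mode equals its mean, the precision-weighted average.
Prior precision 1/σ₀² = 1/1 = 1; data precision n/σ² = 5/9.
μ̂ = (1·(-6) + (5/9)·(-5.02)) / (1 + 5/9) = (-791/90)/(14/9) = -5.6500.

μ̂_MAP = -5.6500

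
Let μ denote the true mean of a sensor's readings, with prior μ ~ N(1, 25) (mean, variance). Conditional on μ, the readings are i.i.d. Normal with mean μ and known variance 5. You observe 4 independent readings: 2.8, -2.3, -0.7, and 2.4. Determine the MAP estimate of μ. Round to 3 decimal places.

μ̂_MAP = 0.571

n = 4; x̄ = (2.8 + (-2.3) + (-0.7) + 2.4)/4 = 2.2/4 = 0.55.
For a Normal prior and Normal likelihood with known variance, the posterior is Normal; its mode equals its mean, the precision-weighted average.
Prior precision 1/σ₀² = 1/25 = 0.04; data precision n/σ² = 4/5 = 0.8.
μ̂ = (0.04·1 + 0.8·0.55) / (0.04 + 0.8) = 0.48/0.84 = 4/7 ≈ 0.571.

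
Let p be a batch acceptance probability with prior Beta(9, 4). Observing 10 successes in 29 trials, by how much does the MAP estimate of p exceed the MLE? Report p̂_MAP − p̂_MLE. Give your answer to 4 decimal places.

MAP − MLE = 0.1052

Posterior is Beta(19, 23); MAP = (19−1)/(42−2) = 18/40 ≈ 0.45000.
MLE ignores the prior: p̂_MLE = k/n = 10/29 ≈ 0.34483.
Difference = 18/40 − 10/29 = 61/580 ≈ 0.1052.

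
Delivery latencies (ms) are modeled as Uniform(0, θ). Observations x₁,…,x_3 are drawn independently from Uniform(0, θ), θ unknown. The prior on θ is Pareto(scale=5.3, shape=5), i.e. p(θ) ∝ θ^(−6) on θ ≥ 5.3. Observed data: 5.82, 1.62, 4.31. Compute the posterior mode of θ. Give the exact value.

The Uniform(0, θ) likelihood is θ^(−n) for θ ≥ max(xᵢ), zero otherwise. Here max(xᵢ) = 5.82.
Posterior ∝ θ^(−6) · θ^(−3) = θ^(−9) on θ ≥ max(5.3, 5.82) = 5.82.
This density is strictly decreasing in θ, so the posterior mode lies at the lower boundary of the support.

θ̂_MAP = 5.82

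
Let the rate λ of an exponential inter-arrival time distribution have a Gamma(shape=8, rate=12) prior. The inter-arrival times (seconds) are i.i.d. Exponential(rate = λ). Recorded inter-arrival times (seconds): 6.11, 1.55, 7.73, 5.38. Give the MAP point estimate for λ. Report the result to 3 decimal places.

λ̂_MAP = 0.336

The Exponential(rate=λ) likelihood is ∝ λ^n e^(−λΣtᵢ). Here n = 4 and Σtᵢ = 6.11 + 1.55 + 7.73 + 5.38 = 20.77.
Posterior ∝ λ^7e^(−12λ) · λ^4e^(−20.77λ) = λ^11e^(−32.77λ), i.e. Gamma(12, 32.77).
Mode = (a−1)/b = 11/32.77 ≈ 0.336.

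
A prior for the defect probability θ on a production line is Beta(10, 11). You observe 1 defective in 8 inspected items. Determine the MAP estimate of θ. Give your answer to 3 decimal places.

θ̂_MAP = 0.370

Prior: Beta(10, 11).
Data: 1 success in 8 trials. The binomial likelihood contributes θ(1−θ)^7, so the posterior is Beta(10+1, 11+7) = Beta(11, 18).
For Beta(a, b) with a, b > 1 the mode is (a−1)/(a+b−2) = 10/27 ≈ 0.370.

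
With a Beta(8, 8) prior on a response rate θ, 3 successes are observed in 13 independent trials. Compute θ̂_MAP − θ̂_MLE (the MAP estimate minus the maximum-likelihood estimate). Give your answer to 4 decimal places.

MAP − MLE = 0.1396

Posterior is Beta(11, 18); MAP = (11−1)/(29−2) = 10/27 ≈ 0.37037.
MLE ignores the prior: θ̂_MLE = k/n = 3/13 ≈ 0.23077.
Difference = 10/27 − 3/13 = 49/351 ≈ 0.1396.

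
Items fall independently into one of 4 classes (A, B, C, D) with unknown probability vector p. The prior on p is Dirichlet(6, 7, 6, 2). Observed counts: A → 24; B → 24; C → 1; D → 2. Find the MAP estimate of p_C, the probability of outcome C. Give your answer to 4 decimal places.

The posterior is Dirichlet(αᵢ + nᵢ) = Dirichlet(30, 31, 7, 4).
For a Dirichlet(a₁,…,a_K) with all aᵢ > 1, the mode has j-th component (aⱼ − 1)/(Σaᵢ − K).
Here Σaᵢ = 72 and K = 4, so p_C = (7 − 1)/(72 − 4) = 6/68 ≈ 0.0882.

MAP estimate of p_C = 0.0882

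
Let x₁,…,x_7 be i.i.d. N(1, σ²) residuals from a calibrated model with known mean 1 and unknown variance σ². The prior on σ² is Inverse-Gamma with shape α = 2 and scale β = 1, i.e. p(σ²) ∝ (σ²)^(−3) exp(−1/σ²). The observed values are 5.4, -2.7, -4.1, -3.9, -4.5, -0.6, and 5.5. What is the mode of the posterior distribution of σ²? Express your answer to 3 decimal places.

σ̂²_MAP = 10.625

Sum of squared deviations about the known mean: SS = (5.4−1)² + (-2.7−1)² + (-4.1−1)² + (-3.9−1)² + (-4.5−1)² + (-0.6−1)² + (5.5−1)² = 136.13.
The Normal likelihood contributes (σ²)^(−n/2) exp(−SS/(2σ²)), so the posterior is Inverse-Gamma(α + n/2, β + SS/2) = Inverse-Gamma(5.5, 69.065).
The mode of Inverse-Gamma(a, b) is b/(a+1) = 69.065/6.5 ≈ 10.625.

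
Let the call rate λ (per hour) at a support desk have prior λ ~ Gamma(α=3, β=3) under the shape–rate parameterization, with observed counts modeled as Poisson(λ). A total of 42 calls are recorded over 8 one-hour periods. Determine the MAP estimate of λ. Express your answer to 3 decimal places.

Σxᵢ = 42, n = 8.
Posterior ∝ λ^2e^(−3λ) · λ^42e^(−8λ) = λ^44e^(−11λ), i.e. Gamma(shape=45, rate=11).
The mode of a Gamma(a, b) with a ≥ 1 (shape–rate) is (a−1)/b = 44/11 ≈ 4.000.

λ̂_MAP = 4.000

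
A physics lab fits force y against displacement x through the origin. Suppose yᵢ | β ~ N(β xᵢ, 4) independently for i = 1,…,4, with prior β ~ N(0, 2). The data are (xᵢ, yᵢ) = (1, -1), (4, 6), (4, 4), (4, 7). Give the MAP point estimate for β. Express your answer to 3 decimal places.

log p(β | y) = −Σ(yᵢ − βxᵢ)²/(2·4) − β²/(2·2) + const.
Setting the derivative to zero: Σxᵢ(yᵢ − βxᵢ)/4 − β/2 = 0, so β = Σxᵢyᵢ / (Σxᵢ² + σ²/τ²).
Σxᵢyᵢ = 1·(-1) + 4·6 + 4·4 + 4·7 = 67; Σxᵢ² = 49; σ²/τ² = 2.
β̂_MAP = 67 / (49 + 2) = 67/51 ≈ 1.314.

β̂_MAP = 1.314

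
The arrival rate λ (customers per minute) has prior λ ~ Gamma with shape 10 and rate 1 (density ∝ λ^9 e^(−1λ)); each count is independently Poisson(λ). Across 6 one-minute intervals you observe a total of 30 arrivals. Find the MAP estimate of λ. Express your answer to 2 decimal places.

Σxᵢ = 30, n = 6.
Posterior ∝ λ^9e^(−1λ) · λ^30e^(−6λ) = λ^39e^(−7λ), i.e. Gamma(shape=40, rate=7).
The mode of a Gamma(a, b) with a ≥ 1 (shape–rate) is (a−1)/b = 39/7 ≈ 5.57.

λ̂_MAP = 5.57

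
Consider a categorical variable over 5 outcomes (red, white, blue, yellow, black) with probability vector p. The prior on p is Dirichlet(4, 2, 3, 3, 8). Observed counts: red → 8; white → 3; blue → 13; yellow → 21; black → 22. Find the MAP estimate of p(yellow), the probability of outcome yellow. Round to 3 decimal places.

MAP estimate of p(yellow) = 0.280

The posterior is Dirichlet(αᵢ + nᵢ) = Dirichlet(12, 5, 16, 24, 30).
For a Dirichlet(a₁,…,a_K) with all aᵢ > 1, the mode has j-th component (aⱼ − 1)/(Σaᵢ − K).
Here Σaᵢ = 87 and K = 5, so p(yellow) = (24 − 1)/(87 − 5) = 23/82 ≈ 0.280.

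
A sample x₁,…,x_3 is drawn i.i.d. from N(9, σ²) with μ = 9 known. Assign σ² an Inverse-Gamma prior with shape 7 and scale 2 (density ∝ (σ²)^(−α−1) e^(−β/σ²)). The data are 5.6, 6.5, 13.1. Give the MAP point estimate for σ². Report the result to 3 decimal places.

Sum of squared deviations about the known mean: SS = (5.6−9)² + (6.5−9)² + (13.1−9)² = 34.62.
The Normal likelihood contributes (σ²)^(−n/2) exp(−SS/(2σ²)), so the posterior is Inverse-Gamma(α + n/2, β + SS/2) = Inverse-Gamma(8.5, 19.31).
The mode of Inverse-Gamma(a, b) is b/(a+1) = 19.31/9.5 ≈ 2.033.

σ̂²_MAP = 2.033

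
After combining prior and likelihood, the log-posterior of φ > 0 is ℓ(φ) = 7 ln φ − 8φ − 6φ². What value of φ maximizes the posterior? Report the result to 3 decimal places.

ℓ'(φ) = 7/φ − 8 − 12φ. Setting this to zero and multiplying by φ: 12φ² + 8φ − 7 = 0.
φ = (−8 + √(8² + 4·12·7)) / (2·12) = (−8 + √400) / 24 = (−8 + 20)/24 = 1/2.
ℓ''(φ) = −7/φ² − 12 < 0, confirming a maximum.

φ̂_MAP = 0.500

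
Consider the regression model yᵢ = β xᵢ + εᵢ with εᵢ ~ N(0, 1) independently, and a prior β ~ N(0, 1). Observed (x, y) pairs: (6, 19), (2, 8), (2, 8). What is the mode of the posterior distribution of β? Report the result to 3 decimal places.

log p(β | y) = −Σ(yᵢ − βxᵢ)²/(2·1) − β²/(2·1) + const.
Setting the derivative to zero: Σxᵢ(yᵢ − βxᵢ)/1 − β/1 = 0, so β = Σxᵢyᵢ / (Σxᵢ² + σ²/τ²).
Σxᵢyᵢ = 6·19 + 2·8 + 2·8 = 146; Σxᵢ² = 44; σ²/τ² = 1.
β̂_MAP = 146 / (44 + 1) = 146/45 ≈ 3.244.

β̂_MAP = 3.244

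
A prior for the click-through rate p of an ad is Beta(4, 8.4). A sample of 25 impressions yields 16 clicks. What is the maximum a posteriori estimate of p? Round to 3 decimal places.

p̂_MAP = 0.537

Prior: Beta(4, 8.4).
Data: 16 successes in 25 trials. The binomial likelihood contributes p^16(1−p)^9, so the posterior is Beta(4+16, 8.4+9) = Beta(20, 17.4).
For Beta(a, b) with a, b > 1 the mode is (a−1)/(a+b−2) = 19/35.4 ≈ 0.537.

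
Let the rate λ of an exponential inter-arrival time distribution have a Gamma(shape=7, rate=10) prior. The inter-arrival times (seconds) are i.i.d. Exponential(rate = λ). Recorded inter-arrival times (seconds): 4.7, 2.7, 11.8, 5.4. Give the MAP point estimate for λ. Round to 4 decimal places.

The Exponential(rate=λ) likelihood is ∝ λ^n e^(−λΣtᵢ). Here n = 4 and Σtᵢ = 4.7 + 2.7 + 11.8 + 5.4 = 24.6.
Posterior ∝ λ^6e^(−10λ) · λ^4e^(−24.6λ) = λ^10e^(−34.6λ), i.e. Gamma(11, 34.6).
Mode = (a−1)/b = 10/34.6 ≈ 0.2890.

λ̂_MAP = 0.2890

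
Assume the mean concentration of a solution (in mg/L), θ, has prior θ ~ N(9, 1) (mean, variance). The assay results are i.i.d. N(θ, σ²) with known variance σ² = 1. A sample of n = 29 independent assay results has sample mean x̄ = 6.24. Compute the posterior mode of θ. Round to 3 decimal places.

θ̂_MAP = 6.332

n = 29, x̄ = 6.24.
For a Normal prior and Normal likelihood with known variance, the posterior is Normal; its mode equals its mean, the precision-weighted average.
Prior precision 1/σ₀² = 1/1 = 1; data precision n/σ² = 29/1 = 29.
θ̂ = (1·9 + 29·6.24) / (1 + 29) = 189.96/30 = 6.332.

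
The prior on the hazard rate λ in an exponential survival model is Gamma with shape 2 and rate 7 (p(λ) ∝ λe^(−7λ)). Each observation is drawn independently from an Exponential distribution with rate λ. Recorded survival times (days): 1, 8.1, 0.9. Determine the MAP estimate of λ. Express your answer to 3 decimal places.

The Exponential(rate=λ) likelihood is ∝ λ^n e^(−λΣtᵢ). Here n = 3 and Σtᵢ = 1 + 8.1 + 0.9 = 10.
Posterior ∝ λe^(−7λ) · λ^3e^(−10λ) = λ^4e^(−17λ), i.e. Gamma(5, 17).
Mode = (a−1)/b = 4/17 ≈ 0.235.

λ̂_MAP = 0.235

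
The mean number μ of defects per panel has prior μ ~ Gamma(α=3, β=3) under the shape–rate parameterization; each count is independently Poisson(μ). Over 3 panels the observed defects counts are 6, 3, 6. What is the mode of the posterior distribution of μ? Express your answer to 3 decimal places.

μ̂_MAP = 2.833

Σxᵢ = 6+3+6 = 15, with n = 3.
Posterior ∝ μ^2e^(−3μ) · μ^15e^(−3μ) = μ^17e^(−6μ), i.e. Gamma(shape=18, rate=6).
The mode of a Gamma(a, b) with a ≥ 1 (shape–rate) is (a−1)/b = 17/6 ≈ 2.833.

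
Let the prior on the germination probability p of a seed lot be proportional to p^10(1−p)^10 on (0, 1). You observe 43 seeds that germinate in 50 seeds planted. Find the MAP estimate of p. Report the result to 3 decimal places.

p̂_MAP = 0.757

The prior density ∝ p^10(1−p)^10 is the kernel of Beta(11, 11).
Data: 43 successes in 50 trials. The binomial likelihood contributes p^43(1−p)^7, so the posterior is Beta(11+43, 11+7) = Beta(54, 18).
For Beta(a, b) with a, b > 1 the mode is (a−1)/(a+b−2) = 53/70 ≈ 0.757.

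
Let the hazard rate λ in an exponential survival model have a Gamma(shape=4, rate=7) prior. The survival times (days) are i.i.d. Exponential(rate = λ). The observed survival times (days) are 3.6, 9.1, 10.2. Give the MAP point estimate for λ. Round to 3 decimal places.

λ̂_MAP = 0.201

The Exponential(rate=λ) likelihood is ∝ λ^n e^(−λΣtᵢ). Here n = 3 and Σtᵢ = 3.6 + 9.1 + 10.2 = 22.9.
Posterior ∝ λ^3e^(−7λ) · λ^3e^(−22.9λ) = λ^6e^(−29.9λ), i.e. Gamma(7, 29.9).
Mode = (a−1)/b = 6/29.9 ≈ 0.201.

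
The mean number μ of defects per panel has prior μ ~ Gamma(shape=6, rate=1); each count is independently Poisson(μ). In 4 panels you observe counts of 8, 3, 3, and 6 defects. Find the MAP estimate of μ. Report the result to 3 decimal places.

Σxᵢ = 8+3+3+6 = 20, with n = 4.
Posterior ∝ μ^5e^(−1μ) · μ^20e^(−4μ) = μ^25e^(−5μ), i.e. Gamma(shape=26, rate=5).
The mode of a Gamma(a, b) with a ≥ 1 (shape–rate) is (a−1)/b = 25/5 ≈ 5.000.

μ̂_MAP = 5.000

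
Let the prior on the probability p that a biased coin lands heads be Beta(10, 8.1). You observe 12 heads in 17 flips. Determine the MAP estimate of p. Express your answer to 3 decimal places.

Prior: Beta(10, 8.1).
Data: 12 successes in 17 trials. The binomial likelihood contributes p^12(1−p)^5, so the posterior is Beta(10+12, 8.1+5) = Beta(22, 13.1).
For Beta(a, b) with a, b > 1 the mode is (a−1)/(a+b−2) = 21/33.1 ≈ 0.634.

p̂_MAP = 0.634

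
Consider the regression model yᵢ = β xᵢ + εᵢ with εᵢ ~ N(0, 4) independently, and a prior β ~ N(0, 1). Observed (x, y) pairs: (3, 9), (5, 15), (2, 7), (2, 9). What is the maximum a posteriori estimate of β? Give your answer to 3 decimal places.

β̂_MAP = 2.913

log p(β | y) = −Σ(yᵢ − βxᵢ)²/(2·4) − β²/(2·1) + const.
Setting the derivative to zero: Σxᵢ(yᵢ − βxᵢ)/4 − β/1 = 0, so β = Σxᵢyᵢ / (Σxᵢ² + σ²/τ²).
Σxᵢyᵢ = 3·9 + 5·15 + 2·7 + 2·9 = 134; Σxᵢ² = 42; σ²/τ² = 4.
β̂_MAP = 134 / (42 + 4) = 134/46 ≈ 2.913.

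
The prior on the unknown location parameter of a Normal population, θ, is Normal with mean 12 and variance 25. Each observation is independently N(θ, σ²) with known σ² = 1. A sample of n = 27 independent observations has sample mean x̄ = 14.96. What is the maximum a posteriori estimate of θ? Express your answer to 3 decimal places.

n = 27, x̄ = 14.96.
For a Normal prior and Normal likelihood with known variance, the posterior is Normal; its mode equals its mean, the precision-weighted average.
Prior precision 1/σ₀² = 1/25 = 0.04; data precision n/σ² = 27/1 = 27.
θ̂ = (0.04·12 + 27·14.96) / (0.04 + 27) = 404.4/27.04 = 5055/338 ≈ 14.956.

θ̂_MAP = 14.956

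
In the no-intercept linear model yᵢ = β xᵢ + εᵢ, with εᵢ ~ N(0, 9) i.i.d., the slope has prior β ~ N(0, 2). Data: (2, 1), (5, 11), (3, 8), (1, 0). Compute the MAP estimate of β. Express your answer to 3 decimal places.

β̂_MAP = 1.862

log p(β | y) = −Σ(yᵢ − βxᵢ)²/(2·9) − β²/(2·2) + const.
Setting the derivative to zero: Σxᵢ(yᵢ − βxᵢ)/9 − β/2 = 0, so β = Σxᵢyᵢ / (Σxᵢ² + σ²/τ²).
Σxᵢyᵢ = 2·1 + 5·11 + 3·8 + 1·0 = 81; Σxᵢ² = 39; σ²/τ² = 4.5.
β̂_MAP = 81 / (39 + 4.5) = 81/43.5 ≈ 1.862.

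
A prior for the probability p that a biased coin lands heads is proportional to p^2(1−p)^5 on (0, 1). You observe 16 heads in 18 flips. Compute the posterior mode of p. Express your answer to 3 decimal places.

p̂_MAP = 0.720

The prior density ∝ p^2(1−p)^5 is the kernel of Beta(3, 6).
Data: 16 successes in 18 trials. The binomial likelihood contributes p^16(1−p)^2, so the posterior is Beta(3+16, 6+2) = Beta(19, 8).
For Beta(a, b) with a, b > 1 the mode is (a−1)/(a+b−2) = 18/25 ≈ 0.720.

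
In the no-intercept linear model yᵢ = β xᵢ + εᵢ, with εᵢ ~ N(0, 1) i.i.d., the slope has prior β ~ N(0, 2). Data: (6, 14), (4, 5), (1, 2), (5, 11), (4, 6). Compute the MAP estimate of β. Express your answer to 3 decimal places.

β̂_MAP = 1.958

log p(β | y) = −Σ(yᵢ − βxᵢ)²/(2·1) − β²/(2·2) + const.
Setting the derivative to zero: Σxᵢ(yᵢ − βxᵢ)/1 − β/2 = 0, so β = Σxᵢyᵢ / (Σxᵢ² + σ²/τ²).
Σxᵢyᵢ = 6·14 + 4·5 + 1·2 + 5·11 + 4·6 = 185; Σxᵢ² = 94; σ²/τ² = 0.5.
β̂_MAP = 185 / (94 + 0.5) = 185/94.5 ≈ 1.958.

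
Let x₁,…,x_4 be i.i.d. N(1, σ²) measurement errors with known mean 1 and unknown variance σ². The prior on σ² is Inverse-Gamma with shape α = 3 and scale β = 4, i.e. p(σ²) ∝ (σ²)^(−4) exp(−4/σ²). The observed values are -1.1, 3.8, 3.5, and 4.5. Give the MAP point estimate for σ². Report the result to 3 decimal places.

Sum of squared deviations about the known mean: SS = (-1.1−1)² + (3.8−1)² + (3.5−1)² + (4.5−1)² = 30.75.
The Normal likelihood contributes (σ²)^(−n/2) exp(−SS/(2σ²)), so the posterior is Inverse-Gamma(α + n/2, β + SS/2) = Inverse-Gamma(5, 19.375).
The mode of Inverse-Gamma(a, b) is b/(a+1) = 19.375/6 ≈ 3.229.

σ̂²_MAP = 3.229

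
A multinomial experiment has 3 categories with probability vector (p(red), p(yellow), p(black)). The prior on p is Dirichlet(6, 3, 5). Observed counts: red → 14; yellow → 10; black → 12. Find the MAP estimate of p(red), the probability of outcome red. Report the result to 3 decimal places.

The posterior is Dirichlet(αᵢ + nᵢ) = Dirichlet(20, 13, 17).
For a Dirichlet(a₁,…,a_K) with all aᵢ > 1, the mode has j-th component (aⱼ − 1)/(Σaᵢ − K).
Here Σaᵢ = 50 and K = 3, so p(red) = (20 − 1)/(50 − 3) = 19/47 ≈ 0.404.

MAP estimate of p(red) = 0.404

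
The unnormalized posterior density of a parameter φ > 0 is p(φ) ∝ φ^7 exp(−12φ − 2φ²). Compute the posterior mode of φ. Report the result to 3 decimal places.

ℓ'(φ) = 7/φ − 12 − 4φ. Setting this to zero and multiplying by φ: 4φ² + 12φ − 7 = 0.
φ = (−12 + √(12² + 4·4·7)) / (2·4) = (−12 + √256) / 8 = (−12 + 16)/8 = 1/2.
ℓ''(φ) = −7/φ² − 4 < 0, confirming a maximum.

φ̂_MAP = 0.500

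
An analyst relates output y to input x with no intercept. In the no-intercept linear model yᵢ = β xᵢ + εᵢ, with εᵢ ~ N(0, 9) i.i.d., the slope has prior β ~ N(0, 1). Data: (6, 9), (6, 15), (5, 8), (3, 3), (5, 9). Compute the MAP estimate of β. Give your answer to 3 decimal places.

log p(β | y) = −Σ(yᵢ − βxᵢ)²/(2·9) − β²/(2·1) + const.
Setting the derivative to zero: Σxᵢ(yᵢ − βxᵢ)/9 − β/1 = 0, so β = Σxᵢyᵢ / (Σxᵢ² + σ²/τ²).
Σxᵢyᵢ = 6·9 + 6·15 + 5·8 + 3·3 + 5·9 = 238; Σxᵢ² = 131; σ²/τ² = 9.
β̂_MAP = 238 / (131 + 9) = 238/140 ≈ 1.700.

β̂_MAP = 1.700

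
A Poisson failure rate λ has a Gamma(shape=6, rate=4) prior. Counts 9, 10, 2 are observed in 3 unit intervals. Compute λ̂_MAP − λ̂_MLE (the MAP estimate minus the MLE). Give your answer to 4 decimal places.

MAP − MLE = -3.2857

Σxᵢ = 21. Posterior is Gamma(27, 7); MAP = (27−1)/7 = 26/7 ≈ 3.71429.
MLE = x̄ = 21/3 ≈ 7.00000.
Difference = 26/7 − 21/3 = -23/7 ≈ -3.2857.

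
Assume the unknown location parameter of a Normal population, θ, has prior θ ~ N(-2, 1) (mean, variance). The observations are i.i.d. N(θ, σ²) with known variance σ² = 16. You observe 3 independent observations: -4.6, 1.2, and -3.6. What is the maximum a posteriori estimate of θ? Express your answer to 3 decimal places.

θ̂_MAP = -2.053

n = 3; x̄ = ((-4.6) + 1.2 + (-3.6))/3 = -7/3 = -7/3 ≈ -2.3333.
For a Normal prior and Normal likelihood with known variance, the posterior is Normal; its mode equals its mean, the precision-weighted average.
Prior precision 1/σ₀² = 1/1 = 1; data precision n/σ² = 3/16 = 0.1875.
θ̂ = (1·(-2) + 0.1875·(-7/3)) / (1 + 0.1875) = (-2.4375)/1.1875 = -39/19 ≈ -2.053.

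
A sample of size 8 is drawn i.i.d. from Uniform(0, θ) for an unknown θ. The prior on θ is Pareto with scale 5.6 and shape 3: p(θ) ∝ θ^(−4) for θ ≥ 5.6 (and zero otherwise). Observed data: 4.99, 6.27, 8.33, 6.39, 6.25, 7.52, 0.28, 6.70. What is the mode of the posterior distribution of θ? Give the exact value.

The Uniform(0, θ) likelihood is θ^(−n) for θ ≥ max(xᵢ), zero otherwise. Here max(xᵢ) = 8.33.
Posterior ∝ θ^(−4) · θ^(−8) = θ^(−12) on θ ≥ max(5.6, 8.33) = 8.33.
This density is strictly decreasing in θ, so the posterior mode lies at the lower boundary of the support.

θ̂_MAP = 8.33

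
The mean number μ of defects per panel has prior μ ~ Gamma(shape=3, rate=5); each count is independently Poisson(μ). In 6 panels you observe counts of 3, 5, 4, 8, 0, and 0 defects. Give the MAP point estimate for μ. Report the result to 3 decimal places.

μ̂_MAP = 2.000

Σxᵢ = 3+5+4+8+0+0 = 20, with n = 6.
Posterior ∝ μ^2e^(−5μ) · μ^20e^(−6μ) = μ^22e^(−11μ), i.e. Gamma(shape=23, rate=11).
The mode of a Gamma(a, b) with a ≥ 1 (shape–rate) is (a−1)/b = 22/11 ≈ 2.000.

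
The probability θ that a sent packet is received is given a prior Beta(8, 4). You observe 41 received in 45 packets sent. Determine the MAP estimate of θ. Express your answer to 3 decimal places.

Prior: Beta(8, 4).
Data: 41 successes in 45 trials. The binomial likelihood contributes θ^41(1−θ)^4, so the posterior is Beta(8+41, 4+4) = Beta(49, 8).
For Beta(a, b) with a, b > 1 the mode is (a−1)/(a+b−2) = 48/55 ≈ 0.873.

θ̂_MAP = 0.873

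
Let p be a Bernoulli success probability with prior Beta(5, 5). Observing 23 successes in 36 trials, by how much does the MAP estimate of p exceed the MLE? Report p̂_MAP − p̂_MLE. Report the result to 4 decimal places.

MAP − MLE = -0.0253

Posterior is Beta(28, 18); MAP = (28−1)/(46−2) = 27/44 ≈ 0.61364.
MLE ignores the prior: p̂_MLE = k/n = 23/36 ≈ 0.63889.
Difference = 27/44 − 23/36 = -5/198 ≈ -0.0253.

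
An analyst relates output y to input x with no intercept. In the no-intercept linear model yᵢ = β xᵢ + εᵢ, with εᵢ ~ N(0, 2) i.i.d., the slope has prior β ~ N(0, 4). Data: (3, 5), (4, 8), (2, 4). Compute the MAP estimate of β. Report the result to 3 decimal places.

log p(β | y) = −Σ(yᵢ − βxᵢ)²/(2·2) − β²/(2·4) + const.
Setting the derivative to zero: Σxᵢ(yᵢ − βxᵢ)/2 − β/4 = 0, so β = Σxᵢyᵢ / (Σxᵢ² + σ²/τ²).
Σxᵢyᵢ = 3·5 + 4·8 + 2·4 = 55; Σxᵢ² = 29; σ²/τ² = 0.5.
β̂_MAP = 55 / (29 + 0.5) = 55/29.5 ≈ 1.864.

β̂_MAP = 1.864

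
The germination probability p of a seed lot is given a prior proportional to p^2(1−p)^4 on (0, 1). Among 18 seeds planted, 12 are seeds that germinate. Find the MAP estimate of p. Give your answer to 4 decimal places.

The prior density ∝ p^2(1−p)^4 is the kernel of Beta(3, 5).
Data: 12 successes in 18 trials. The binomial likelihood contributes p^12(1−p)^6, so the posterior is Beta(3+12, 5+6) = Beta(15, 11).
For Beta(a, b) with a, b > 1 the mode is (a−1)/(a+b−2) = 14/24 ≈ 0.5833.

p̂_MAP = 0.5833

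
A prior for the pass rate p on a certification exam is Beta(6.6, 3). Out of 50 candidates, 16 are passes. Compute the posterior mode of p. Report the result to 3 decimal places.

p̂_MAP = 0.375

Prior: Beta(6.6, 3).
Data: 16 successes in 50 trials. The binomial likelihood contributes p^16(1−p)^34, so the posterior is Beta(6.6+16, 3+34) = Beta(22.6, 37).
For Beta(a, b) with a, b > 1 the mode is (a−1)/(a+b−2) = 21.6/57.6 ≈ 0.375.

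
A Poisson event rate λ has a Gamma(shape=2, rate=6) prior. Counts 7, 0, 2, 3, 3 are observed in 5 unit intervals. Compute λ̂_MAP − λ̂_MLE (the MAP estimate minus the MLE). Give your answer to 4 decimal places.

Σxᵢ = 15. Posterior is Gamma(17, 11); MAP = (17−1)/11 = 16/11 ≈ 1.45455.
MLE = x̄ = 15/5 ≈ 3.00000.
Difference = 16/11 − 15/5 = -17/11 ≈ -1.5455.

MAP − MLE = -1.5455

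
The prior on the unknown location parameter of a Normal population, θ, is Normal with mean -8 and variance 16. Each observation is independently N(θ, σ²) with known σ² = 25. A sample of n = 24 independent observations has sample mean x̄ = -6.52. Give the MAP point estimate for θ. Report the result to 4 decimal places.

n = 24, x̄ = -6.52.
For a Normal prior and Normal likelihood with known variance, the posterior is Normal; its mode equals its mean, the precision-weighted average.
Prior precision 1/σ₀² = 1/16 = 0.0625; data precision n/σ² = 24/25 = 0.96.
θ̂ = (0.0625·(-8) + 0.96·(-6.52)) / (0.0625 + 0.96) = (-6.7592)/1.0225 = -67592/10225 ≈ -6.6105.

θ̂_MAP = -6.6105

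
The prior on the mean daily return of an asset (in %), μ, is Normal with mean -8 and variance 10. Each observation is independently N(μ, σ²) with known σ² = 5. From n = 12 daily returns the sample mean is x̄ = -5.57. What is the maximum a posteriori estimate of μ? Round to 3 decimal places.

n = 12, x̄ = -5.57.
For a Normal prior and Normal likelihood with known variance, the posterior is Normal; its mode equals its mean, the precision-weighted average.
Prior precision 1/σ₀² = 1/10 = 0.1; data precision n/σ² = 12/5 = 2.4.
μ̂ = (0.1·(-8) + 2.4·(-5.57)) / (0.1 + 2.4) = (-14.168)/2.5 = -5.6672 ≈ -5.667.

μ̂_MAP = -5.667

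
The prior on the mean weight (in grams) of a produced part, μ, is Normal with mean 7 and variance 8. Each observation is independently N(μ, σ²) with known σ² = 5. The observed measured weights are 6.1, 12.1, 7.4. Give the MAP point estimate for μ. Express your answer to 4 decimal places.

μ̂_MAP = 8.2690

n = 3; x̄ = (6.1 + 12.1 + 7.4)/3 = 25.6/3 = 128/15 ≈ 8.5333.
For a Normal prior and Normal likelihood with known variance, the posterior is Normal; its mode equals its mean, the precision-weighted average.
Prior precision 1/σ₀² = 1/8 = 0.125; data precision n/σ² = 3/5 = 0.6.
μ̂ = (0.125·7 + 0.6·(128/15)) / (0.125 + 0.6) = 5.995/0.725 = 1199/145 ≈ 8.2690.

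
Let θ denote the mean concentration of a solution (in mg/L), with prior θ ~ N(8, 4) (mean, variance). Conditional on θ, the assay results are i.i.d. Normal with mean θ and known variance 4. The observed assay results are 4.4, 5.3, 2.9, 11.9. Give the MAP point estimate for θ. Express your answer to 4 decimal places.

θ̂_MAP = 6.5000

n = 4; x̄ = (4.4 + 5.3 + 2.9 + 11.9)/4 = 24.5/4 = 6.125.
For a Normal prior and Normal likelihood with known variance, the posterior is Normal; its mode equals its mean, the precision-weighted average.
Prior precision 1/σ₀² = 1/4 = 0.25; data precision n/σ² = 4/4 = 1.
θ̂ = (0.25·8 + 1·6.125) / (0.25 + 1) = 8.125/1.25 = 6.5000.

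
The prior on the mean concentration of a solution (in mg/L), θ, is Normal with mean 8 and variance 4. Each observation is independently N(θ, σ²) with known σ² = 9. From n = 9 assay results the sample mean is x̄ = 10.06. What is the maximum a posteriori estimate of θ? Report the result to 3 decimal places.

θ̂_MAP = 9.648

n = 9, x̄ = 10.06.
For a Normal prior and Normal likelihood with known variance, the posterior is Normal; its mode equals its mean, the precision-weighted average.
Prior precision 1/σ₀² = 1/4 = 0.25; data precision n/σ² = 9/9 = 1.
θ̂ = (0.25·8 + 1·10.06) / (0.25 + 1) = 12.06/1.25 = 9.648.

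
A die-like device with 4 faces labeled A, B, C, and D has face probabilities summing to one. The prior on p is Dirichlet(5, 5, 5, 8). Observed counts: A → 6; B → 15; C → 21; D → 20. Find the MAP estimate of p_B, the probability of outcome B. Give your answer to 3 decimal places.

MAP estimate of p_B = 0.235

The posterior is Dirichlet(αᵢ + nᵢ) = Dirichlet(11, 20, 26, 28).
For a Dirichlet(a₁,…,a_K) with all aᵢ > 1, the mode has j-th component (aⱼ − 1)/(Σaᵢ − K).
Here Σaᵢ = 85 and K = 4, so p_B = (20 − 1)/(85 − 4) = 19/81 ≈ 0.235.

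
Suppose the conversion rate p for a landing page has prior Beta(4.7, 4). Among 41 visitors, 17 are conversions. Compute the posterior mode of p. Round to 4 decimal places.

Prior: Beta(4.7, 4).
Data: 17 successes in 41 trials. The binomial likelihood contributes p^17(1−p)^24, so the posterior is Beta(4.7+17, 4+24) = Beta(21.7, 28).
For Beta(a, b) with a, b > 1 the mode is (a−1)/(a+b−2) = 20.7/47.7 ≈ 0.4340.

p̂_MAP = 0.4340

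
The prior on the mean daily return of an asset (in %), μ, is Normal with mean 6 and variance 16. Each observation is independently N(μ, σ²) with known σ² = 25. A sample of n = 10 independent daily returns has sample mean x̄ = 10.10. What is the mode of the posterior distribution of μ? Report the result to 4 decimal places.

n = 10, x̄ = 10.10.
For a Normal prior and Normal likelihood with known variance, the posterior is Normal; its mode equals its mean, the precision-weighted average.
Prior precision 1/σ₀² = 1/16 = 0.0625; data precision n/σ² = 10/25 = 0.4.
μ̂ = (0.0625·6 + 0.4·10.1) / (0.0625 + 0.4) = 4.415/0.4625 = 1766/185 ≈ 9.5459.

μ̂_MAP = 9.5459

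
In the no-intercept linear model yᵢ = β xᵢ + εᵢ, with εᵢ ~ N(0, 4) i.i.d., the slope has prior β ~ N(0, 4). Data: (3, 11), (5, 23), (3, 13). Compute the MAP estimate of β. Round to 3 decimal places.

log p(β | y) = −Σ(yᵢ − βxᵢ)²/(2·4) − β²/(2·4) + const.
Setting the derivative to zero: Σxᵢ(yᵢ − βxᵢ)/4 − β/4 = 0, so β = Σxᵢyᵢ / (Σxᵢ² + σ²/τ²).
Σxᵢyᵢ = 3·11 + 5·23 + 3·13 = 187; Σxᵢ² = 43; σ²/τ² = 1.
β̂_MAP = 187 / (43 + 1) = 187/44 ≈ 4.250.

β̂_MAP = 4.250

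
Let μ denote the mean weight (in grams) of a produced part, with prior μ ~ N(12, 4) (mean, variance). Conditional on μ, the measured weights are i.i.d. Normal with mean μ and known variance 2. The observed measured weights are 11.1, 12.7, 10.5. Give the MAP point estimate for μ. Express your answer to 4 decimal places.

n = 3; x̄ = (11.1 + 12.7 + 10.5)/3 = 34.3/3 = 343/30 ≈ 11.4333.
For a Normal prior and Normal likelihood with known variance, the posterior is Normal; its mode equals its mean, the precision-weighted average.
Prior precision 1/σ₀² = 1/4 = 0.25; data precision n/σ² = 3/2 = 1.5.
μ̂ = (0.25·12 + 1.5·(343/30)) / (0.25 + 1.5) = 20.15/1.75 = 403/35 ≈ 11.5143.

μ̂_MAP = 11.5143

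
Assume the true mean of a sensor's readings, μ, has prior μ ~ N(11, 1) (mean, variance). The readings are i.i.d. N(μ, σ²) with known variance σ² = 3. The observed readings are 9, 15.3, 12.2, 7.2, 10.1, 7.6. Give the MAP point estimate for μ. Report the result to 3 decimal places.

μ̂_MAP = 10.489

n = 6; x̄ = (9 + 15.3 + 12.2 + 7.2 + 10.1 + 7.6)/6 = 61.4/6 = 307/30 ≈ 10.2333.
For a Normal prior and Normal likelihood with known variance, the posterior is Normal; its mode equals its mean, the precision-weighted average.
Prior precision 1/σ₀² = 1/1 = 1; data precision n/σ² = 6/3 = 2.
μ̂ = (1·11 + 2·(307/30)) / (1 + 2) = (472/15)/3 = 472/45 ≈ 10.489.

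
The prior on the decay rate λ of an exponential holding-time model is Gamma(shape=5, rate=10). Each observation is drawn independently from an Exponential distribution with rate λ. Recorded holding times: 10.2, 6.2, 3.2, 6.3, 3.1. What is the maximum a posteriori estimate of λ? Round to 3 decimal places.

λ̂_MAP = 0.231

The Exponential(rate=λ) likelihood is ∝ λ^n e^(−λΣtᵢ). Here n = 5 and Σtᵢ = 10.2 + 6.2 + 3.2 + 6.3 + 3.1 = 29.
Posterior ∝ λ^4e^(−10λ) · λ^5e^(−29λ) = λ^9e^(−39λ), i.e. Gamma(10, 39).
Mode = (a−1)/b = 9/39 ≈ 0.231.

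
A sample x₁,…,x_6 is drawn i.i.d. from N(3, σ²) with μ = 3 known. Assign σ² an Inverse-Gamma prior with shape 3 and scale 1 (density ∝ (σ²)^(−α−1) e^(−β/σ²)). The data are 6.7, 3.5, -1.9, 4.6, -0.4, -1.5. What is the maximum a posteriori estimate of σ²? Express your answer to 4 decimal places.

Sum of squared deviations about the known mean: SS = (6.7−3)² + (3.5−3)² + (-1.9−3)² + (4.6−3)² + (-0.4−3)² + (-1.5−3)² = 72.32.
The Normal likelihood contributes (σ²)^(−n/2) exp(−SS/(2σ²)), so the posterior is Inverse-Gamma(α + n/2, β + SS/2) = Inverse-Gamma(6, 37.16).
The mode of Inverse-Gamma(a, b) is b/(a+1) = 37.16/7 ≈ 5.3086.

σ̂²_MAP = 5.3086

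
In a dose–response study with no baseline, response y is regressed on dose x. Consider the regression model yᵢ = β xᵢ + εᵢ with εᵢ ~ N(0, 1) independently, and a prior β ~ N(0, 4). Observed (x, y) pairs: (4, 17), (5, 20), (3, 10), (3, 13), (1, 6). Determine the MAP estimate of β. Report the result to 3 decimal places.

β̂_MAP = 4.033

log p(β | y) = −Σ(yᵢ − βxᵢ)²/(2·1) − β²/(2·4) + const.
Setting the derivative to zero: Σxᵢ(yᵢ − βxᵢ)/1 − β/4 = 0, so β = Σxᵢyᵢ / (Σxᵢ² + σ²/τ²).
Σxᵢyᵢ = 4·17 + 5·20 + 3·10 + 3·13 + 1·6 = 243; Σxᵢ² = 60; σ²/τ² = 0.25.
β̂_MAP = 243 / (60 + 0.25) = 243/60.25 ≈ 4.033.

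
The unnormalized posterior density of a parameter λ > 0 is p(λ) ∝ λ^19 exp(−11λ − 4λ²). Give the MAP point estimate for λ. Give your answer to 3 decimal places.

λ̂_MAP = 1.000

ℓ'(λ) = 19/λ − 11 − 8λ. Setting this to zero and multiplying by λ: 8λ² + 11λ − 19 = 0.
λ = (−11 + √(11² + 4·8·19)) / (2·8) = (−11 + √729) / 16 = (−11 + 27)/16 = 1.
ℓ''(λ) = −19/λ² − 8 < 0, confirming a maximum.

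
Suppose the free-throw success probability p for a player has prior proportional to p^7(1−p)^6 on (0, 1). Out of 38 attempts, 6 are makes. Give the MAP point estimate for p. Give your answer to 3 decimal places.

The prior density ∝ p^7(1−p)^6 is the kernel of Beta(8, 7).
Data: 6 successes in 38 trials. The binomial likelihood contributes p^6(1−p)^32, so the posterior is Beta(8+6, 7+32) = Beta(14, 39).
For Beta(a, b) with a, b > 1 the mode is (a−1)/(a+b−2) = 13/51 ≈ 0.255.

p̂_MAP = 0.255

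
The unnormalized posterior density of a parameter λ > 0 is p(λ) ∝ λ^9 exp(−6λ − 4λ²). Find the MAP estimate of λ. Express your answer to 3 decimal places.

λ̂_MAP = 0.750

ℓ'(λ) = 9/λ − 6 − 8λ. Setting this to zero and multiplying by λ: 8λ² + 6λ − 9 = 0.
λ = (−6 + √(6² + 4·8·9)) / (2·8) = (−6 + √324) / 16 = (−6 + 18)/16 = 3/4.
ℓ''(λ) = −9/λ² − 8 < 0, confirming a maximum.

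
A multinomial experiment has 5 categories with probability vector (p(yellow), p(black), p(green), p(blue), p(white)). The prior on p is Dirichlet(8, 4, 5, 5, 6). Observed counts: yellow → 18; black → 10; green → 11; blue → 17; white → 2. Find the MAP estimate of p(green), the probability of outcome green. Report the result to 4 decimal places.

MAP estimate of p(green) = 0.1852

The posterior is Dirichlet(αᵢ + nᵢ) = Dirichlet(26, 14, 16, 22, 8).
For a Dirichlet(a₁,…,a_K) with all aᵢ > 1, the mode has j-th component (aⱼ − 1)/(Σaᵢ − K).
Here Σaᵢ = 86 and K = 5, so p(green) = (16 − 1)/(86 − 5) = 15/81 ≈ 0.1852.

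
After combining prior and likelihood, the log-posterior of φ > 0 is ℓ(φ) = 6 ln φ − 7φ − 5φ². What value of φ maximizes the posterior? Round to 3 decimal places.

φ̂_MAP = 0.500

ℓ'(φ) = 6/φ − 7 − 10φ. Setting this to zero and multiplying by φ: 10φ² + 7φ − 6 = 0.
φ = (−7 + √(7² + 4·10·6)) / (2·10) = (−7 + √289) / 20 = (−7 + 17)/20 = 1/2.
ℓ''(φ) = −6/φ² − 10 < 0, confirming a maximum.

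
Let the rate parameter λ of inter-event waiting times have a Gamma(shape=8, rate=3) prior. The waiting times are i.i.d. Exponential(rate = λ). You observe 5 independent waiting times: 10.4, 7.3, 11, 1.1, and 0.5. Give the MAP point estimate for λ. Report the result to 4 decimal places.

The Exponential(rate=λ) likelihood is ∝ λ^n e^(−λΣtᵢ). Here n = 5 and Σtᵢ = 10.4 + 7.3 + 11 + 1.1 + 0.5 = 30.3.
Posterior ∝ λ^7e^(−3λ) · λ^5e^(−30.3λ) = λ^12e^(−33.3λ), i.e. Gamma(13, 33.3).
Mode = (a−1)/b = 12/33.3 ≈ 0.3604.

λ̂_MAP = 0.3604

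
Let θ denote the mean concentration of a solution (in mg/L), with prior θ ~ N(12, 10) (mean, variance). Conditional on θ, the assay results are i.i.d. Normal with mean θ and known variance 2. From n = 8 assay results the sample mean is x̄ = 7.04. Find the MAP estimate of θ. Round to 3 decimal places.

θ̂_MAP = 7.161

n = 8, x̄ = 7.04.
For a Normal prior and Normal likelihood with known variance, the posterior is Normal; its mode equals its mean, the precision-weighted average.
Prior precision 1/σ₀² = 1/10 = 0.1; data precision n/σ² = 8/2 = 4.
θ̂ = (0.1·12 + 4·7.04) / (0.1 + 4) = 29.36/4.1 = 1468/205 ≈ 7.161.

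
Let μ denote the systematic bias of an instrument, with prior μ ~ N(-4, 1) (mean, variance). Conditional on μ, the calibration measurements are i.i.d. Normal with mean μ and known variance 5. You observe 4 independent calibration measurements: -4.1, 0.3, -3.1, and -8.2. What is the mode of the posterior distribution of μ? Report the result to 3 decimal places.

n = 4; x̄ = ((-4.1) + 0.3 + (-3.1) + (-8.2))/4 = -15.1/4 = -3.775.
For a Normal prior and Normal likelihood with known variance, the posterior is Normal; its mode equals its mean, the precision-weighted average.
Prior precision 1/σ₀² = 1/1 = 1; data precision n/σ² = 4/5 = 0.8.
μ̂ = (1·(-4) + 0.8·(-3.775)) / (1 + 0.8) = (-7.02)/1.8 = -3.900.

μ̂_MAP = -3.900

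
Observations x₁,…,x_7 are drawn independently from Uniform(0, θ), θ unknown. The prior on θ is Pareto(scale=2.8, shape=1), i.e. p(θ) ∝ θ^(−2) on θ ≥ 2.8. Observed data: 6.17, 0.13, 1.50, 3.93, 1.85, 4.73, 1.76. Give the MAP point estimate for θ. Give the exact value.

The Uniform(0, θ) likelihood is θ^(−n) for θ ≥ max(xᵢ), zero otherwise. Here max(xᵢ) = 6.17.
Posterior ∝ θ^(−2) · θ^(−7) = θ^(−9) on θ ≥ max(2.8, 6.17) = 6.17.
This density is strictly decreasing in θ, so the posterior mode lies at the lower boundary of the support.

θ̂_MAP = 6.17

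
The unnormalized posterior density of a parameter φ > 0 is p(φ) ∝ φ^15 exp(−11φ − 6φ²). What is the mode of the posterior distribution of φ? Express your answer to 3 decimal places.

φ̂_MAP = 0.750

ℓ'(φ) = 15/φ − 11 − 12φ. Setting this to zero and multiplying by φ: 12φ² + 11φ − 15 = 0.
φ = (−11 + √(11² + 4·12·15)) / (2·12) = (−11 + √841) / 24 = (−11 + 29)/24 = 3/4.
ℓ''(φ) = −15/φ² − 12 < 0, confirming a maximum.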